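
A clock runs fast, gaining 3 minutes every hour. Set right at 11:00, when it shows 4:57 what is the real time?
For every 60 true minutes, the faulty clock advances 63 minutes, so 1 faulty-clock minute corresponds to 60/63 true minutes.
From 11:00 to 4:57 on the faulty dial is 357 minutes.
True elapsed: 357 x 60/63 = 340 minutes = 5 hours and 40 minutes.
True time: 11:00 + 5 hours and 40 minutes = 4:40.

Final answer: 4:40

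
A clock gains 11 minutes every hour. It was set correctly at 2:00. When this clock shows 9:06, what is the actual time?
For every 60 true minutes, the faulty clock advances 71 minutes, so 1 faulty-clock minute corresponds to 60/71 true minutes.
From 2:00 to 9:06 on the faulty dial is 426 minutes.
True elapsed: 426 x 60/71 = 360 minutes = 6 hours.
True time: 2:00 + 6 hours = 8:00.

Final answer: 8:00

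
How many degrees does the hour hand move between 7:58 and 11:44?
The hour hand moves 0.5 degrees per minute.
Time elapsed: 11:44 - 7:58 = 226 minutes
Angular displacement: 226 x 0.5 = 113 degrees

Final answer: 113 degrees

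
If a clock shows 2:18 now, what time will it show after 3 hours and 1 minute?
Starting time: 2:18
Adding 1 minute to 18 minutes: 18 + 1 = 19 minutes
Adding 3 hours: 2 + 3 = 5
Final time: 5:19

Final answer: 5:19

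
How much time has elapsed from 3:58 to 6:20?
From 3:58 to 6:20:
(6 x 60 + 20) - (3 x 60 + 58) = 380 - 238 = 142 minutes
= 2 hours and 22 minutes

Final answer: 2 hours and 22 minutes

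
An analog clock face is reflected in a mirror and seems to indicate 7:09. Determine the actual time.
Reflection across the vertical (12-6) axis maps a hand at angle A degrees to (360 - A) degrees, which sends a reading of T minutes past 12:00 to (720 - T) minutes past 12:00.
Mirror reads 7:09 = 429 minutes past 12:00.
Actual time: (720 - 429) mod 720 = 291 minutes = 4:51.

Final answer: 4:51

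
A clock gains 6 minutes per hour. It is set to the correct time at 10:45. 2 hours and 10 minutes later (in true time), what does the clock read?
For every 60 true minutes, the faulty clock advances 60 + 6 = 66 minutes.
True elapsed: 2 hours and 10 minutes = 130 minutes.
Faulty clock advances: 130 x 66/60 = 143 minutes (drift: 13 minutes ahead).
Shown time: 10:45 + 143 minutes = 1:08.

Final answer: 1:08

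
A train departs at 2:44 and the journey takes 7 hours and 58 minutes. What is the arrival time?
Starting time: 2:44
Adding 58 minutes to 44 minutes: 44 + 58 = 102 minutes = 1 hour and 42 minutes
Adding 7 hours: 2 + 7 + 1 (carry) = 10
Final time: 10:42

Final answer: 10:42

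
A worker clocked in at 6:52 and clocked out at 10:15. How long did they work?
From 6:52 to 10:15:
(10 x 60 + 15) - (6 x 60 + 52) = 615 - 412 = 203 minutes
= 3 hours and 23 minutes

Final answer: 3 hours and 23 minutes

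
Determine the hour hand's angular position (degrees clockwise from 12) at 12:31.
The hour hand moves 30 degrees per hour and 0.5 degrees per minute.
At 12:31: (0) x 30 + 31 x 0.5 = 0 + 15.5 = 15.5 degrees

Final answer: 15.5 degrees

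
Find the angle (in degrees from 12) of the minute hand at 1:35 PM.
The minute hand moves 6 degrees per minute.
At 1:35: 35 x 6 = 210 degrees

Final answer: 210 degrees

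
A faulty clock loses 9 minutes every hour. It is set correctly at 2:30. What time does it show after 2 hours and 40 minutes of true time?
For every 60 true minutes, the faulty clock advances 60 - 9 = 51 minutes.
True elapsed: 2 hours and 40 minutes = 160 minutes.
Faulty clock advances: 160 x 51/60 = 136 minutes (drift: 24 minutes behind).
Shown time: 2:30 + 136 minutes = 4:46.

Final answer: 4:46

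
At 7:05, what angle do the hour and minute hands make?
Hour hand position: 7 x 30 + 5 x 0.5 = 212.5 degrees
Minute hand position: 5 x 6 = 30 degrees
Difference: |212.5 - 30| = 182.5 degrees
Since 182.5 > 180, the smaller angle is 360 - 182.5 = 177.5 degrees

Final answer: 177.5 degrees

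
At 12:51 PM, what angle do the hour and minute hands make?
Hour hand position: 0 x 30 + 51 x 0.5 = 25.5 degrees
Minute hand position: 51 x 6 = 306 degrees
Difference: |25.5 - 306| = 280.5 degrees
Since 280.5 > 180, the smaller angle is 360 - 280.5 = 79.5 degrees

Final answer: 79.5 degrees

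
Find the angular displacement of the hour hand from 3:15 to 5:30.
The hour hand moves 0.5 degrees per minute.
Time elapsed: 5:30 - 3:15 = 135 minutes
Angular displacement: 135 x 0.5 = 67.5 degrees

Final answer: 67.5 degrees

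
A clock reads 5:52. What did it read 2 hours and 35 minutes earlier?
Starting time: 5:52 = 352 total minutes past 12:00
Subtracting: 2 hours and 35 minutes = 155 minutes
352 - 155 = 197 minutes
= 3 hours and 17 minutes past 12:00 = 3:17

Final answer: 3:17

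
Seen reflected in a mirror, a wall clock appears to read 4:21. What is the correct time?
Reflection across the vertical (12-6) axis maps a hand at angle A degrees to (360 - A) degrees, which sends a reading of T minutes past 12:00 to (720 - T) minutes past 12:00.
Mirror reads 4:21 = 261 minutes past 12:00.
Actual time: (720 - 261) mod 720 = 459 minutes = 7:39.

Final answer: 7:39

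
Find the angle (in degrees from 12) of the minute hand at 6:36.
The minute hand moves 6 degrees per minute.
At 6:36: 36 x 6 = 216 degrees

Final answer: 216 degrees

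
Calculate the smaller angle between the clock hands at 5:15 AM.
Hour hand position: 5 x 30 + 15 x 0.5 = 157.5 degrees
Minute hand position: 15 x 6 = 90 degrees
Difference: |157.5 - 90| = 67.5 degrees
The angle between the hands is 67.5 degrees

Final answer: 67.5 degrees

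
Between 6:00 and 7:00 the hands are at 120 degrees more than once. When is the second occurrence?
At t minutes past 6:00, the hour hand is at 30 x 6 + 0.5t degrees and the minute hand is at 6t degrees.
The smaller angle between them is 120 degrees when |30H - 5.5t| = 120 or |30H - 5.5t| = 240.
With H = 6, solve 30 x 6 - 5.5t = +/- target for each target:
  t = (30 x 6 - 120) / 5.5 = 10.91
  t = (30 x 6 + 120) / 5.5 = 54.55
  t = (30 x 6 - 240) / 5.5 = -10.91 (outside (0, 60))
  t = (30 x 6 + 240) / 5.5 = 76.36 (outside (0, 60))
Valid solutions in (0, 60): {10.91, 54.55} minutes.
The second occurrence is t = 54.55 minutes.
The hands form a 120-degree angle at 54.55 minutes past 6:00.

Final answer: 54.55 minutes past 6:00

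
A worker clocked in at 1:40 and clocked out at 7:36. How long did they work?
From 1:40 to 7:36:
(7 x 60 + 36) - (1 x 60 + 40) = 456 - 100 = 356 minutes
= 5 hours and 56 minutes

Final answer: 5 hours and 56 minutes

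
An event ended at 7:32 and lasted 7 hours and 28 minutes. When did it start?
Starting time: 7:32 = 452 total minutes past 12:00
Subtracting: 7 hours and 28 minutes = 448 minutes
452 - 448 = 4 minutes
= 4 minutes past 12:00 = 12:04

Final answer: 12:04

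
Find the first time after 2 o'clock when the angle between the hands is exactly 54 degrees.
At t minutes past 2:00, the hour hand is at 30 x 2 + 0.5t degrees and the minute hand is at 6t degrees.
The smaller angle between them is 54 degrees when |30H - 5.5t| = 54 or |30H - 5.5t| = 306.
With H = 2, solve 30 x 2 - 5.5t = +/- target for each target:
  t = (30 x 2 - 54) / 5.5 = 1.09
  t = (30 x 2 + 54) / 5.5 = 20.73
  t = (30 x 2 - 306) / 5.5 = -44.73 (outside (0, 60))
  t = (30 x 2 + 306) / 5.5 = 66.55 (outside (0, 60))
Valid solutions in (0, 60): {1.09, 20.73} minutes.
The first occurrence is t = 1.09 minutes.
The hands form a 54-degree angle at 1.09 minutes past 2:00.

Final answer: 1.09 minutes past 2:00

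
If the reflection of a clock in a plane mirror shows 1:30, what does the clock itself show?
Reflection across the vertical (12-6) axis maps a hand at angle A degrees to (360 - A) degrees, which sends a reading of T minutes past 12:00 to (720 - T) minutes past 12:00.
Mirror reads 1:30 = 90 minutes past 12:00.
Actual time: (720 - 90) mod 720 = 630 minutes = 10:30.

Final answer: 10:30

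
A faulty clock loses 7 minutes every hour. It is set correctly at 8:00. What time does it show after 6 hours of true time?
For every 60 true minutes, the faulty clock advances 60 - 7 = 53 minutes.
True elapsed: 6 hours = 360 minutes.
Faulty clock advances: 360 x 53/60 = 318 minutes (drift: 42 minutes behind).
Shown time: 8:00 + 318 minutes = 1:18.

Final answer: 1:18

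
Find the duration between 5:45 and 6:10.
From 5:45 to 6:10:
(6 x 60 + 10) - (5 x 60 + 45) = 370 - 345 = 25 minutes
= 25 minutes

Final answer: 25 minutes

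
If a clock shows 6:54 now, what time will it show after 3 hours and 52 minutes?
Starting time: 6:54
Adding 52 minutes to 54 minutes: 54 + 52 = 106 minutes = 1 hour and 46 minutes
Adding 3 hours: 6 + 3 + 1 (carry) = 10
Final time: 10:46

Final answer: 10:46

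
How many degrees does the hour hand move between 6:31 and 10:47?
The hour hand moves 0.5 degrees per minute.
Time elapsed: 10:47 - 6:31 = 256 minutes
Angular displacement: 256 x 0.5 = 128 degrees

Final answer: 128 degrees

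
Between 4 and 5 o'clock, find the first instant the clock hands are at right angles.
At t minutes past 4:00, the hour hand is at 30 x 4 + 0.5t degrees and the minute hand is at 6t degrees.
The smaller angle between them is 90 degrees when |30H - 5.5t| = 90 or |30H - 5.5t| = 270.
With H = 4, solve 30 x 4 - 5.5t = +/- target for each target:
  t = (30 x 4 - 90) / 5.5 = 5.45
  t = (30 x 4 + 90) / 5.5 = 38.18
  t = (30 x 4 - 270) / 5.5 = -27.27 (outside (0, 60))
  t = (30 x 4 + 270) / 5.5 = 70.91 (outside (0, 60))
Valid solutions in (0, 60): {5.45, 38.18} minutes.
First occurrence: t = 5.45 minutes.
The hands are at right angles at 5.45 minutes past 4:00.

Final answer: 5.45 minutes past 4:00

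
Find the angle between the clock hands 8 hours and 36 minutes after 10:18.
First find the time 8 hours and 36 minutes after 10:18.
Total minutes: 10 x 60 + 18 + 8 x 60 + 36 = 1134.
1134 mod 720 = 414 minutes = 6:54.
Now compute the angle at 6:54:
Hour hand: 6 x 30 + 54 x 0.5 = 207 degrees
Minute hand: 54 x 6 = 324 degrees
Difference: |207 - 324| = 117 degrees
The angle is 117 degrees

Final answer: 117 degrees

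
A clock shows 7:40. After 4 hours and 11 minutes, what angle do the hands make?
First find the time 4 hours and 11 minutes after 7:40.
Total minutes: 7 x 60 + 40 + 4 x 60 + 11 = 711.
711 mod 720 = 711 minutes = 11:51.
Now compute the angle at 11:51:
Hour hand: 11 x 30 + 51 x 0.5 = 355.5 degrees
Minute hand: 51 x 6 = 306 degrees
Difference: |355.5 - 306| = 49.5 degrees
The angle is 49.5 degrees

Final answer: 49.5 degrees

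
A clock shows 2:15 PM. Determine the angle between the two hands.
Hour hand position: 2 x 30 + 15 x 0.5 = 67.5 degrees
Minute hand position: 15 x 6 = 90 degrees
Difference: |67.5 - 90| = 22.5 degrees
The angle between the hands is 22.5 degrees

Final answer: 22.5 degrees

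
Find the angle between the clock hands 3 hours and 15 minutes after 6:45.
First find the time 3 hours and 15 minutes after 6:45.
Total minutes: 6 x 60 + 45 + 3 x 60 + 15 = 600.
600 mod 720 = 600 minutes = 10:00.
Now compute the angle at 10:00:
Hour hand: 10 x 30 + 0 x 0.5 = 300 degrees
Minute hand: 0 x 6 = 0 degrees
Difference: |300 - 0| = 300 degrees
Smaller angle: 360 - 300 = 60 degrees

Final answer: 60 degrees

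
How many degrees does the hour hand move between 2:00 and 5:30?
The hour hand moves 0.5 degrees per minute.
Time elapsed: 5:30 - 2:00 = 210 minutes
Angular displacement: 210 x 0.5 = 105 degrees

Final answer: 105 degrees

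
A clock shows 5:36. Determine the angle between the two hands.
Hour hand position: 5 x 30 + 36 x 0.5 = 168 degrees
Minute hand position: 36 x 6 = 216 degrees
Difference: |168 - 216| = 48 degrees
The angle between the hands is 48 degrees

Final answer: 48 degrees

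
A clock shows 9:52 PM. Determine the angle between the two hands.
Hour hand position: 9 x 30 + 52 x 0.5 = 296 degrees
Minute hand position: 52 x 6 = 312 degrees
Difference: |296 - 312| = 16 degrees
The angle between the hands is 16 degrees

Final answer: 16 degrees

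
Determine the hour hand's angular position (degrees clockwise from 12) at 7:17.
The hour hand moves 30 degrees per hour and 0.5 degrees per minute.
At 7:17: (7) x 30 + 17 x 0.5 = 210 + 8.5 = 218.5 degrees

Final answer: 218.5 degrees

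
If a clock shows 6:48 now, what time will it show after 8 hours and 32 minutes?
Starting time: 6:48
Adding 32 minutes to 48 minutes: 48 + 32 = 80 minutes = 1 hour and 20 minutes
Adding 8 hours: 6 + 8 + 1 (carry) = 15 - 12 = 3
Final time: 3:20

Final answer: 3:20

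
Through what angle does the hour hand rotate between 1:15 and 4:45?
The hour hand moves 0.5 degrees per minute.
Time elapsed: 4:45 - 1:15 = 210 minutes
Angular displacement: 210 x 0.5 = 105 degrees

Final answer: 105 degrees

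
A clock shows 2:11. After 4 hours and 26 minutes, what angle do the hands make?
First find the time 4 hours and 26 minutes after 2:11.
Total minutes: 2 x 60 + 11 + 4 x 60 + 26 = 397.
397 mod 720 = 397 minutes = 6:37.
Now compute the angle at 6:37:
Hour hand: 6 x 30 + 37 x 0.5 = 198.5 degrees
Minute hand: 37 x 6 = 222 degrees
Difference: |198.5 - 222| = 23.5 degrees
The angle is 23.5 degrees

Final answer: 23.5 degrees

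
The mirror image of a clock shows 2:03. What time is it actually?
Reflection across the vertical (12-6) axis maps a hand at angle A degrees to (360 - A) degrees, which sends a reading of T minutes past 12:00 to (720 - T) minutes past 12:00.
Mirror reads 2:03 = 123 minutes past 12:00.
Actual time: (720 - 123) mod 720 = 597 minutes = 9:57.

Final answer: 9:57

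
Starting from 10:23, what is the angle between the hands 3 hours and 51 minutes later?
First find the time 3 hours and 51 minutes after 10:23.
Total minutes: 10 x 60 + 23 + 3 x 60 + 51 = 854.
854 mod 720 = 134 minutes = 2:14.
Now compute the angle at 2:14:
Hour hand: 2 x 30 + 14 x 0.5 = 67 degrees
Minute hand: 14 x 6 = 84 degrees
Difference: |67 - 84| = 17 degrees
The angle is 17 degrees

Final answer: 17 degrees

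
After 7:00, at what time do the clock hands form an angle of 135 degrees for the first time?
At t minutes past 7:00, the hour hand is at 30 x 7 + 0.5t degrees and the minute hand is at 6t degrees.
The smaller angle between them is 135 degrees when |30H - 5.5t| = 135 or |30H - 5.5t| = 225.
With H = 7, solve 30 x 7 - 5.5t = +/- target for each target:
  t = (30 x 7 - 135) / 5.5 = 13.64
  t = (30 x 7 + 135) / 5.5 = 62.73 (outside (0, 60))
  t = (30 x 7 - 225) / 5.5 = -2.73 (outside (0, 60))
  t = (30 x 7 + 225) / 5.5 = 79.09 (outside (0, 60))
Valid solutions in (0, 60): {13.64} minutes.
The first occurrence is t = 13.64 minutes.
The hands form a 135-degree angle at 13.64 minutes past 7:00.

Final answer: 13.64 minutes past 7:00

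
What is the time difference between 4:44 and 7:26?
From 4:44 to 7:26:
(7 x 60 + 26) - (4 x 60 + 44) = 446 - 284 = 162 minutes
= 2 hours and 42 minutes

Final answer: 2 hours and 42 minutes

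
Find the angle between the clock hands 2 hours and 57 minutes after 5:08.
First find the time 2 hours and 57 minutes after 5:08.
Total minutes: 5 x 60 + 8 + 2 x 60 + 57 = 485.
485 mod 720 = 485 minutes = 8:05.
Now compute the angle at 8:05:
Hour hand: 8 x 30 + 5 x 0.5 = 242.5 degrees
Minute hand: 5 x 6 = 30 degrees
Difference: |242.5 - 30| = 212.5 degrees
Smaller angle: 360 - 212.5 = 147.5 degrees

Final answer: 147.5 degrees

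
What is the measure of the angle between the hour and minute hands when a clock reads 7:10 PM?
Hour hand position: 7 x 30 + 10 x 0.5 = 215 degrees
Minute hand position: 10 x 6 = 60 degrees
Difference: |215 - 60| = 155 degrees
The angle between the hands is 155 degrees

Final answer: 155 degrees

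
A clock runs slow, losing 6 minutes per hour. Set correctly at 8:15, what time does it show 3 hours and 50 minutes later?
For every 60 true minutes, the faulty clock advances 60 - 6 = 54 minutes.
True elapsed: 3 hours and 50 minutes = 230 minutes.
Faulty clock advances: 230 x 54/60 = 207 minutes (drift: 23 minutes behind).
Shown time: 8:15 + 207 minutes = 11:42.

Final answer: 11:42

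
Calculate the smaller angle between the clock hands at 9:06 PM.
Hour hand position: 9 x 30 + 6 x 0.5 = 273 degrees
Minute hand position: 6 x 6 = 36 degrees
Difference: |273 - 36| = 237 degrees
Since 237 > 180, the smaller angle is 360 - 237 = 123 degrees

Final answer: 123 degrees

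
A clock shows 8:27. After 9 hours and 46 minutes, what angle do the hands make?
First find the time 9 hours and 46 minutes after 8:27.
Total minutes: 8 x 60 + 27 + 9 x 60 + 46 = 1093.
1093 mod 720 = 373 minutes = 6:13.
Now compute the angle at 6:13:
Hour hand: 6 x 30 + 13 x 0.5 = 186.5 degrees
Minute hand: 13 x 6 = 78 degrees
Difference: |186.5 - 78| = 108.5 degrees
The angle is 108.5 degrees

Final answer: 108.5 degrees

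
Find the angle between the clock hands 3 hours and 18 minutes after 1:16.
First find the time 3 hours and 18 minutes after 1:16.
Total minutes: 1 x 60 + 16 + 3 x 60 + 18 = 274.
274 mod 720 = 274 minutes = 4:34.
Now compute the angle at 4:34:
Hour hand: 4 x 30 + 34 x 0.5 = 137 degrees
Minute hand: 34 x 6 = 204 degrees
Difference: |137 - 204| = 67 degrees
The angle is 67 degrees

Final answer: 67 degrees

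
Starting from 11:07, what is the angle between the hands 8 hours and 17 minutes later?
First find the time 8 hours and 17 minutes after 11:07.
Total minutes: 11 x 60 + 7 + 8 x 60 + 17 = 1164.
1164 mod 720 = 444 minutes = 7:24.
Now compute the angle at 7:24:
Hour hand: 7 x 30 + 24 x 0.5 = 222 degrees
Minute hand: 24 x 6 = 144 degrees
Difference: |222 - 144| = 78 degrees
The angle is 78 degrees

Final answer: 78 degrees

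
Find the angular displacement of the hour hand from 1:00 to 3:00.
The hour hand moves 0.5 degrees per minute.
Time elapsed: 3:00 - 1:00 = 120 minutes
Angular displacement: 120 x 0.5 = 60 degrees

Final answer: 60 degrees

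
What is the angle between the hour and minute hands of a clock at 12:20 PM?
Hour hand position: 0 x 30 + 20 x 0.5 = 10 degrees
Minute hand position: 20 x 6 = 120 degrees
Difference: |10 - 120| = 110 degrees
The angle between the hands is 110 degrees

Final answer: 110 degrees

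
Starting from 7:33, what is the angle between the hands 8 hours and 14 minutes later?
First find the time 8 hours and 14 minutes after 7:33.
Total minutes: 7 x 60 + 33 + 8 x 60 + 14 = 947.
947 mod 720 = 227 minutes = 3:47.
Now compute the angle at 3:47:
Hour hand: 3 x 30 + 47 x 0.5 = 113.5 degrees
Minute hand: 47 x 6 = 282 degrees
Difference: |113.5 - 282| = 168.5 degrees
The angle is 168.5 degrees

Final answer: 168.5 degrees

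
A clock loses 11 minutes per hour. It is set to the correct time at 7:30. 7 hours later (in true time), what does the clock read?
For every 60 true minutes, the faulty clock advances 60 - 11 = 49 minutes.
True elapsed: 7 hours = 420 minutes.
Faulty clock advances: 420 x 49/60 = 343 minutes (drift: 77 minutes behind).
Shown time: 7:30 + 343 minutes = 1:13.

Final answer: 1:13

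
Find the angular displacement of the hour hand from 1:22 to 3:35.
The hour hand moves 0.5 degrees per minute.
Time elapsed: 3:35 - 1:22 = 133 minutes
Angular displacement: 133 x 0.5 = 66.5 degrees

Final answer: 66.5 degrees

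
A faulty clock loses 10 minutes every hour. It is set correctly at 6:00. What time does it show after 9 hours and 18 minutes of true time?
For every 60 true minutes, the faulty clock advances 60 - 10 = 50 minutes.
True elapsed: 9 hours and 18 minutes = 558 minutes.
Faulty clock advances: 558 x 50/60 = 465 minutes (drift: 93 minutes behind).
Shown time: 6:00 + 465 minutes = 1:45.

Final answer: 1:45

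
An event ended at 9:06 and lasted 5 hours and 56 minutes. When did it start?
Starting time: 9:06 = 546 total minutes past 12:00
Subtracting: 5 hours and 56 minutes = 356 minutes
546 - 356 = 190 minutes
= 3 hours and 10 minutes past 12:00 = 3:10

Final answer: 3:10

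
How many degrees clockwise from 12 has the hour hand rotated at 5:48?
The hour hand moves 30 degrees per hour and 0.5 degrees per minute.
At 5:48: (5) x 30 + 48 x 0.5 = 150 + 24 = 174 degrees

Final answer: 174 degrees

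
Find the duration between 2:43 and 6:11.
From 2:43 to 6:11:
(6 x 60 + 11) - (2 x 60 + 43) = 371 - 163 = 208 minutes
= 3 hours and 28 minutes

Final answer: 3 hours and 28 minutes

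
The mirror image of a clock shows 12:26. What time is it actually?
Reflection across the vertical (12-6) axis maps a hand at angle A degrees to (360 - A) degrees, which sends a reading of T minutes past 12:00 to (720 - T) minutes past 12:00.
Mirror reads 12:26 = 26 minutes past 12:00.
Actual time: (720 - 26) mod 720 = 694 minutes = 11:34.

Final answer: 11:34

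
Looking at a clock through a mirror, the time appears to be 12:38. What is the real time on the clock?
Reflection across the vertical (12-6) axis maps a hand at angle A degrees to (360 - A) degrees, which sends a reading of T minutes past 12:00 to (720 - T) minutes past 12:00.
Mirror reads 12:38 = 38 minutes past 12:00.
Actual time: (720 - 38) mod 720 = 682 minutes = 11:22.

Final answer: 11:22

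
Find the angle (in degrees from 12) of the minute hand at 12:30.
The minute hand moves 6 degrees per minute.
At 12:30: 30 x 6 = 180 degrees

Final answer: 180 degrees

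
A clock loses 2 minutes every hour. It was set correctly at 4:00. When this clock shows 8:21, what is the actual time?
For every 60 true minutes, the faulty clock advances 58 minutes, so 1 faulty-clock minute corresponds to 60/58 true minutes.
From 4:00 to 8:21 on the faulty dial is 261 minutes.
True elapsed: 261 x 60/58 = 270 minutes = 4 hours and 30 minutes.
True time: 4:00 + 4 hours and 30 minutes = 8:30.

Final answer: 8:30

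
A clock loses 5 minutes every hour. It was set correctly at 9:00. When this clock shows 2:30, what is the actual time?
For every 60 true minutes, the faulty clock advances 55 minutes, so 1 faulty-clock minute corresponds to 60/55 true minutes.
From 9:00 to 2:30 on the faulty dial is 330 minutes.
True elapsed: 330 x 60/55 = 360 minutes = 6 hours.
True time: 9:00 + 6 hours = 3:00.

Final answer: 3:00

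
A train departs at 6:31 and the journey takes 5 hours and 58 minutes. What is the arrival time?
Starting time: 6:31
Adding 58 minutes to 31 minutes: 31 + 58 = 89 minutes = 1 hour and 29 minutes
Adding 5 hours: 6 + 5 + 1 (carry) = 12
Final time: 12:29

Final answer: 12:29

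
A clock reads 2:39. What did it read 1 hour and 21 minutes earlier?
Starting time: 2:39 = 159 total minutes past 12:00
Subtracting: 1 hour and 21 minutes = 81 minutes
159 - 81 = 78 minutes
= 1 hour and 18 minutes past 12:00 = 1:18

Final answer: 1:18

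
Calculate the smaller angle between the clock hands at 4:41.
Hour hand position: 4 x 30 + 41 x 0.5 = 140.5 degrees
Minute hand position: 41 x 6 = 246 degrees
Difference: |140.5 - 246| = 105.5 degrees
The angle between the hands is 105.5 degrees

Final answer: 105.5 degrees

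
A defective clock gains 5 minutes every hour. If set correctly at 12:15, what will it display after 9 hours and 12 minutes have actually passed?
For every 60 true minutes, the faulty clock advances 60 + 5 = 65 minutes.
True elapsed: 9 hours and 12 minutes = 552 minutes.
Faulty clock advances: 552 x 65/60 = 598 minutes (drift: 46 minutes ahead).
Shown time: 12:15 + 598 minutes = 10:13.

Final answer: 10:13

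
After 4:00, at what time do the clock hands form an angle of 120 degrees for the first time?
At t minutes past 4:00, the hour hand is at 30 x 4 + 0.5t degrees and the minute hand is at 6t degrees.
The smaller angle between them is 120 degrees when |30H - 5.5t| = 120 or |30H - 5.5t| = 240.
With H = 4, solve 30 x 4 - 5.5t = +/- target for each target:
  t = (30 x 4 - 120) / 5.5 = 0 (outside (0, 60))
  t = (30 x 4 + 120) / 5.5 = 43.64
  t = (30 x 4 - 240) / 5.5 = -21.82 (outside (0, 60))
  t = (30 x 4 + 240) / 5.5 = 65.45 (outside (0, 60))
Valid solutions in (0, 60): {43.64} minutes.
The first occurrence is t = 43.64 minutes.
The hands form a 120-degree angle at 43.64 minutes past 4:00.

Final answer: 43.64 minutes past 4:00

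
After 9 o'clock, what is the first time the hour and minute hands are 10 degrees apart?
At t minutes past 9:00, the hour hand is at 30 x 9 + 0.5t degrees and the minute hand is at 6t degrees.
The smaller angle between them is 10 degrees when |30H - 5.5t| = 10 or |30H - 5.5t| = 350.
With H = 9, solve 30 x 9 - 5.5t = +/- target for each target:
  t = (30 x 9 - 10) / 5.5 = 47.27
  t = (30 x 9 + 10) / 5.5 = 50.91
  t = (30 x 9 - 350) / 5.5 = -14.55 (outside (0, 60))
  t = (30 x 9 + 350) / 5.5 = 112.73 (outside (0, 60))
Valid solutions in (0, 60): {47.27, 50.91} minutes.
The first occurrence is t = 47.27 minutes.
The hands form a 10-degree angle at 47.27 minutes past 9:00.

Final answer: 47.27 minutes past 9:00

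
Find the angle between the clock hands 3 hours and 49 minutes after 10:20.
First find the time 3 hours and 49 minutes after 10:20.
Total minutes: 10 x 60 + 20 + 3 x 60 + 49 = 849.
849 mod 720 = 129 minutes = 2:09.
Now compute the angle at 2:09:
Hour hand: 2 x 30 + 9 x 0.5 = 64.5 degrees
Minute hand: 9 x 6 = 54 degrees
Difference: |64.5 - 54| = 10.5 degrees
The angle is 10.5 degrees

Final answer: 10.5 degrees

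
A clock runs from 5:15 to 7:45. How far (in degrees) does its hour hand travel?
The hour hand moves 0.5 degrees per minute.
Time elapsed: 7:45 - 5:15 = 150 minutes
Angular displacement: 150 x 0.5 = 75 degrees

Final answer: 75 degrees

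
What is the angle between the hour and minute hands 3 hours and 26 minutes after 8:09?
First find the time 3 hours and 26 minutes after 8:09.
Total minutes: 8 x 60 + 9 + 3 x 60 + 26 = 695.
695 mod 720 = 695 minutes = 11:35.
Now compute the angle at 11:35:
Hour hand: 11 x 30 + 35 x 0.5 = 347.5 degrees
Minute hand: 35 x 6 = 210 degrees
Difference: |347.5 - 210| = 137.5 degrees
The angle is 137.5 degrees

Final answer: 137.5 degrees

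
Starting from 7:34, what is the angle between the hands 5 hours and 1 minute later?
First find the time 5 hours and 1 minute after 7:34.
Total minutes: 7 x 60 + 34 + 5 x 60 + 1 = 755.
755 mod 720 = 35 minutes = 12:35.
Now compute the angle at 12:35:
Hour hand: 0 x 30 + 35 x 0.5 = 17.5 degrees
Minute hand: 35 x 6 = 210 degrees
Difference: |17.5 - 210| = 192.5 degrees
Smaller angle: 360 - 192.5 = 167.5 degrees

Final answer: 167.5 degrees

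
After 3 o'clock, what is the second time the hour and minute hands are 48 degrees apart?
At t minutes past 3:00, the hour hand is at 30 x 3 + 0.5t degrees and the minute hand is at 6t degrees.
The smaller angle between them is 48 degrees when |30H - 5.5t| = 48 or |30H - 5.5t| = 312.
With H = 3, solve 30 x 3 - 5.5t = +/- target for each target:
  t = (30 x 3 - 48) / 5.5 = 7.64
  t = (30 x 3 + 48) / 5.5 = 25.09
  t = (30 x 3 - 312) / 5.5 = -40.36 (outside (0, 60))
  t = (30 x 3 + 312) / 5.5 = 73.09 (outside (0, 60))
Valid solutions in (0, 60): {7.64, 25.09} minutes.
The second occurrence is t = 25.09 minutes.
The hands form a 48-degree angle at 25.09 minutes past 3:00.

Final answer: 25.09 minutes past 3:00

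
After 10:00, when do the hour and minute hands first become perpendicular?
At t minutes past 10:00, the hour hand is at 30 x 10 + 0.5t degrees and the minute hand is at 6t degrees.
The smaller angle between them is 90 degrees when |30H - 5.5t| = 90 or |30H - 5.5t| = 270.
With H = 10, solve 30 x 10 - 5.5t = +/- target for each target:
  t = (30 x 10 - 90) / 5.5 = 38.18
  t = (30 x 10 + 90) / 5.5 = 70.91 (outside (0, 60))
  t = (30 x 10 - 270) / 5.5 = 5.45
  t = (30 x 10 + 270) / 5.5 = 103.64 (outside (0, 60))
Valid solutions in (0, 60): {5.45, 38.18} minutes.
First occurrence: t = 5.45 minutes.
The hands are at right angles at 5.45 minutes past 10:00.

Final answer: 5.45 minutes past 10:00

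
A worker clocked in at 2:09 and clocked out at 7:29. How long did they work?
From 2:09 to 7:29:
(7 x 60 + 29) - (2 x 60 + 9) = 449 - 129 = 320 minutes
= 5 hours and 20 minutes

Final answer: 5 hours and 20 minutes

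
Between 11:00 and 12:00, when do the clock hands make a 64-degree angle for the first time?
At t minutes past 11:00, the hour hand is at 30 x 11 + 0.5t degrees and the minute hand is at 6t degrees.
The smaller angle between them is 64 degrees when |30H - 5.5t| = 64 or |30H - 5.5t| = 296.
With H = 11, solve 30 x 11 - 5.5t = +/- target for each target:
  t = (30 x 11 - 64) / 5.5 = 48.36
  t = (30 x 11 + 64) / 5.5 = 71.64 (outside (0, 60))
  t = (30 x 11 - 296) / 5.5 = 6.18
  t = (30 x 11 + 296) / 5.5 = 113.82 (outside (0, 60))
Valid solutions in (0, 60): {6.18, 48.36} minutes.
The first occurrence is t = 6.18 minutes.
The hands form a 64-degree angle at 6.18 minutes past 11:00.

Final answer: 6.18 minutes past 11:00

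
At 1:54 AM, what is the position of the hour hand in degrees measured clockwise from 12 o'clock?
The hour hand moves 30 degrees per hour and 0.5 degrees per minute.
At 1:54: (1) x 30 + 54 x 0.5 = 30 + 27 = 57 degrees

Final answer: 57 degrees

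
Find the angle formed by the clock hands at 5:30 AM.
Hour hand position: 5 x 30 + 30 x 0.5 = 165 degrees
Minute hand position: 30 x 6 = 180 degrees
Difference: |165 - 180| = 15 degrees
The angle between the hands is 15 degrees

Final answer: 15 degrees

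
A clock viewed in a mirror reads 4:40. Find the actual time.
Reflection across the vertical (12-6) axis maps a hand at angle A degrees to (360 - A) degrees, which sends a reading of T minutes past 12:00 to (720 - T) minutes past 12:00.
Mirror reads 4:40 = 280 minutes past 12:00.
Actual time: (720 - 280) mod 720 = 440 minutes = 7:20.

Final answer: 7:20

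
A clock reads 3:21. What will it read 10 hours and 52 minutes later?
Starting time: 3:21
Adding 52 minutes to 21 minutes: 21 + 52 = 73 minutes = 1 hour and 13 minutes
Adding 10 hours: 3 + 10 + 1 (carry) = 14 - 12 = 2
Final time: 2:13

Final answer: 2:13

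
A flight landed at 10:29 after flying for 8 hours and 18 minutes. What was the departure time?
Starting time: 10:29 = 629 total minutes past 12:00
Subtracting: 8 hours and 18 minutes = 498 minutes
629 - 498 = 131 minutes
= 2 hours and 11 minutes past 12:00 = 2:11

Final answer: 2:11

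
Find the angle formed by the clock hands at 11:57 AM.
Hour hand position: 11 x 30 + 57 x 0.5 = 358.5 degrees
Minute hand position: 57 x 6 = 342 degrees
Difference: |358.5 - 342| = 16.5 degrees
The angle between the hands is 16.5 degrees

Final answer: 16.5 degrees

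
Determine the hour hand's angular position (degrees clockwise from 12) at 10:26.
The hour hand moves 30 degrees per hour and 0.5 degrees per minute.
At 10:26: (10) x 30 + 26 x 0.5 = 300 + 13 = 313 degrees

Final answer: 313 degrees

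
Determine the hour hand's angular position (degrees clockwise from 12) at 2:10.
The hour hand moves 30 degrees per hour and 0.5 degrees per minute.
At 2:10: (2) x 30 + 10 x 0.5 = 60 + 5 = 65 degrees

Final answer: 65 degrees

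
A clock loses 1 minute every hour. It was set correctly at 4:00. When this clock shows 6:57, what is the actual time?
For every 60 true minutes, the faulty clock advances 59 minutes, so 1 faulty-clock minute corresponds to 60/59 true minutes.
From 4:00 to 6:57 on the faulty dial is 177 minutes.
True elapsed: 177 x 60/59 = 180 minutes = 3 hours.
True time: 4:00 + 3 hours = 7:00.

Final answer: 7:00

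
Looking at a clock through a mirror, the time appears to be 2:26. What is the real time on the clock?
Reflection across the vertical (12-6) axis maps a hand at angle A degrees to (360 - A) degrees, which sends a reading of T minutes past 12:00 to (720 - T) minutes past 12:00.
Mirror reads 2:26 = 146 minutes past 12:00.
Actual time: (720 - 146) mod 720 = 574 minutes = 9:34.

Final answer: 9:34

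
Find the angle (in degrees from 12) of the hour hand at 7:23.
The hour hand moves 30 degrees per hour and 0.5 degrees per minute.
At 7:23: (7) x 30 + 23 x 0.5 = 210 + 11.5 = 221.5 degrees

Final answer: 221.5 degrees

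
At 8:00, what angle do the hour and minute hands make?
Hour hand position: 8 x 30 + 0 x 0.5 = 240 degrees
Minute hand position: 0 x 6 = 0 degrees
Difference: |240 - 0| = 240 degrees
Since 240 > 180, the smaller angle is 360 - 240 = 120 degrees

Final answer: 120 degrees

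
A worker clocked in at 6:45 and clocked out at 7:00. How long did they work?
From 6:45 to 7:00:
(7 x 60 + 0) - (6 x 60 + 45) = 420 - 405 = 15 minutes
= 15 minutes

Final answer: 15 minutes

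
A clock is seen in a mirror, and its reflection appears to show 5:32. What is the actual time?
Reflection across the vertical (12-6) axis maps a hand at angle A degrees to (360 - A) degrees, which sends a reading of T minutes past 12:00 to (720 - T) minutes past 12:00.
Mirror reads 5:32 = 332 minutes past 12:00.
Actual time: (720 - 332) mod 720 = 388 minutes = 6:28.

Final answer: 6:28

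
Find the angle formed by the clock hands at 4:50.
Hour hand position: 4 x 30 + 50 x 0.5 = 145 degrees
Minute hand position: 50 x 6 = 300 degrees
Difference: |145 - 300| = 155 degrees
The angle between the hands is 155 degrees

Final answer: 155 degrees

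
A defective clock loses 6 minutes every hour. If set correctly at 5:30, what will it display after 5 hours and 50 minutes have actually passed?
For every 60 true minutes, the faulty clock advances 60 - 6 = 54 minutes.
True elapsed: 5 hours and 50 minutes = 350 minutes.
Faulty clock advances: 350 x 54/60 = 315 minutes (drift: 35 minutes behind).
Shown time: 5:30 + 315 minutes = 10:45.

Final answer: 10:45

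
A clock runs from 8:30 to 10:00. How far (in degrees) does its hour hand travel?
The hour hand moves 0.5 degrees per minute.
Time elapsed: 10:00 - 8:30 = 90 minutes
Angular displacement: 90 x 0.5 = 45 degrees

Final answer: 45 degrees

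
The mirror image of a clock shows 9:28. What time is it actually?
Reflection across the vertical (12-6) axis maps a hand at angle A degrees to (360 - A) degrees, which sends a reading of T minutes past 12:00 to (720 - T) minutes past 12:00.
Mirror reads 9:28 = 568 minutes past 12:00.
Actual time: (720 - 568) mod 720 = 152 minutes = 2:32.

Final answer: 2:32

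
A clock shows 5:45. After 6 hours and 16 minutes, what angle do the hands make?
First find the time 6 hours and 16 minutes after 5:45.
Total minutes: 5 x 60 + 45 + 6 x 60 + 16 = 721.
721 mod 720 = 1 minutes = 12:01.
Now compute the angle at 12:01:
Hour hand: 0 x 30 + 1 x 0.5 = 0.5 degrees
Minute hand: 1 x 6 = 6 degrees
Difference: |0.5 - 6| = 5.5 degrees
The angle is 5.5 degrees

Final answer: 5.5 degrees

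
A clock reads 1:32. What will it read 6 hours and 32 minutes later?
Starting time: 1:32
Adding 32 minutes to 32 minutes: 32 + 32 = 64 minutes = 1 hour and 4 minutes
Adding 6 hours: 1 + 6 + 1 (carry) = 8
Final time: 8:04

Final answer: 8:04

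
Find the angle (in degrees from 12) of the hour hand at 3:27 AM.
The hour hand moves 30 degrees per hour and 0.5 degrees per minute.
At 3:27: (3) x 30 + 27 x 0.5 = 90 + 13.5 = 103.5 degrees

Final answer: 103.5 degrees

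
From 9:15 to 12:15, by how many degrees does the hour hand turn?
The hour hand moves 0.5 degrees per minute.
Time elapsed: 12:15 - 9:15 = 180 minutes
Angular displacement: 180 x 0.5 = 90 degrees

Final answer: 90 degrees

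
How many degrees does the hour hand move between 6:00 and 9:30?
The hour hand moves 0.5 degrees per minute.
Time elapsed: 9:30 - 6:00 = 210 minutes
Angular displacement: 210 x 0.5 = 105 degrees

Final answer: 105 degrees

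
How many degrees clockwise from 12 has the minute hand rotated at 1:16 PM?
The minute hand moves 6 degrees per minute.
At 1:16: 16 x 6 = 96 degrees

Final answer: 96 degrees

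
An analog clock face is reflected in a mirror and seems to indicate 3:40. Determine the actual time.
Reflection across the vertical (12-6) axis maps a hand at angle A degrees to (360 - A) degrees, which sends a reading of T minutes past 12:00 to (720 - T) minutes past 12:00.
Mirror reads 3:40 = 220 minutes past 12:00.
Actual time: (720 - 220) mod 720 = 500 minutes = 8:20.

Final answer: 8:20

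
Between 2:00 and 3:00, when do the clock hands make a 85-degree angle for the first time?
At t minutes past 2:00, the hour hand is at 30 x 2 + 0.5t degrees and the minute hand is at 6t degrees.
The smaller angle between them is 85 degrees when |30H - 5.5t| = 85 or |30H - 5.5t| = 275.
With H = 2, solve 30 x 2 - 5.5t = +/- target for each target:
  t = (30 x 2 - 85) / 5.5 = -4.55 (outside (0, 60))
  t = (30 x 2 + 85) / 5.5 = 26.36
  t = (30 x 2 - 275) / 5.5 = -39.09 (outside (0, 60))
  t = (30 x 2 + 275) / 5.5 = 60.91 (outside (0, 60))
Valid solutions in (0, 60): {26.36} minutes.
The first occurrence is t = 26.36 minutes.
The hands form a 85-degree angle at 26.36 minutes past 2:00.

Final answer: 26.36 minutes past 2:00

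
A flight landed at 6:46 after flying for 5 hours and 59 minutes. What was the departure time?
Starting time: 6:46 = 406 total minutes past 12:00
Subtracting: 5 hours and 59 minutes = 359 minutes
406 - 359 = 47 minutes
= 47 minutes past 12:00 = 12:47

Final answer: 12:47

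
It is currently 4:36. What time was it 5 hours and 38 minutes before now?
Starting time: 4:36 = 276 total minutes past 12:00
Subtracting: 5 hours and 38 minutes = 338 minutes
276 - 338 = -62 (negative, add 12 hours = 720) = 658 minutes
= 10 hours and 58 minutes past 12:00 = 10:58

Final answer: 10:58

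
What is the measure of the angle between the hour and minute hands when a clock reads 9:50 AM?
Hour hand position: 9 x 30 + 50 x 0.5 = 295 degrees
Minute hand position: 50 x 6 = 300 degrees
Difference: |295 - 300| = 5 degrees
The angle between the hands is 5 degrees

Final answer: 5 degrees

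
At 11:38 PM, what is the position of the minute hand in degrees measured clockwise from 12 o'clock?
The minute hand moves 6 degrees per minute.
At 11:38: 38 x 6 = 228 degrees

Final answer: 228 degrees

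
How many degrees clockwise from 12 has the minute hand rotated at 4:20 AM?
The minute hand moves 6 degrees per minute.
At 4:20: 20 x 6 = 120 degrees

Final answer: 120 degrees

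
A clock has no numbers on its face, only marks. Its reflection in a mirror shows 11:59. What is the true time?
Reflection across the vertical (12-6) axis maps a hand at angle A degrees to (360 - A) degrees, which sends a reading of T minutes past 12:00 to (720 - T) minutes past 12:00.
Mirror reads 11:59 = 719 minutes past 12:00.
Actual time: (720 - 719) mod 720 = 1 minutes = 12:01.

Final answer: 12:01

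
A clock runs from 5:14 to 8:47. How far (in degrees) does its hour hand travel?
The hour hand moves 0.5 degrees per minute.
Time elapsed: 8:47 - 5:14 = 213 minutes
Angular displacement: 213 x 0.5 = 106.5 degrees

Final answer: 106.5 degrees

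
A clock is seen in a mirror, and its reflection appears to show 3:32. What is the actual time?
Reflection across the vertical (12-6) axis maps a hand at angle A degrees to (360 - A) degrees, which sends a reading of T minutes past 12:00 to (720 - T) minutes past 12:00.
Mirror reads 3:32 = 212 minutes past 12:00.
Actual time: (720 - 212) mod 720 = 508 minutes = 8:28.

Final answer: 8:28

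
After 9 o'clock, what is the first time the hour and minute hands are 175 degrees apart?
At t minutes past 9:00, the hour hand is at 30 x 9 + 0.5t degrees and the minute hand is at 6t degrees.
The smaller angle between them is 175 degrees when |30H - 5.5t| = 175 or |30H - 5.5t| = 185.
With H = 9, solve 30 x 9 - 5.5t = +/- target for each target:
  t = (30 x 9 - 175) / 5.5 = 17.27
  t = (30 x 9 + 175) / 5.5 = 80.91 (outside (0, 60))
  t = (30 x 9 - 185) / 5.5 = 15.45
  t = (30 x 9 + 185) / 5.5 = 82.73 (outside (0, 60))
Valid solutions in (0, 60): {15.45, 17.27} minutes.
The first occurrence is t = 15.45 minutes.
The hands form a 175-degree angle at 15.45 minutes past 9:00.

Final answer: 15.45 minutes past 9:00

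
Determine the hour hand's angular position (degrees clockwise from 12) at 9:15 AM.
The hour hand moves 30 degrees per hour and 0.5 degrees per minute.
At 9:15: (9) x 30 + 15 x 0.5 = 270 + 7.5 = 277.5 degrees

Final answer: 277.5 degrees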